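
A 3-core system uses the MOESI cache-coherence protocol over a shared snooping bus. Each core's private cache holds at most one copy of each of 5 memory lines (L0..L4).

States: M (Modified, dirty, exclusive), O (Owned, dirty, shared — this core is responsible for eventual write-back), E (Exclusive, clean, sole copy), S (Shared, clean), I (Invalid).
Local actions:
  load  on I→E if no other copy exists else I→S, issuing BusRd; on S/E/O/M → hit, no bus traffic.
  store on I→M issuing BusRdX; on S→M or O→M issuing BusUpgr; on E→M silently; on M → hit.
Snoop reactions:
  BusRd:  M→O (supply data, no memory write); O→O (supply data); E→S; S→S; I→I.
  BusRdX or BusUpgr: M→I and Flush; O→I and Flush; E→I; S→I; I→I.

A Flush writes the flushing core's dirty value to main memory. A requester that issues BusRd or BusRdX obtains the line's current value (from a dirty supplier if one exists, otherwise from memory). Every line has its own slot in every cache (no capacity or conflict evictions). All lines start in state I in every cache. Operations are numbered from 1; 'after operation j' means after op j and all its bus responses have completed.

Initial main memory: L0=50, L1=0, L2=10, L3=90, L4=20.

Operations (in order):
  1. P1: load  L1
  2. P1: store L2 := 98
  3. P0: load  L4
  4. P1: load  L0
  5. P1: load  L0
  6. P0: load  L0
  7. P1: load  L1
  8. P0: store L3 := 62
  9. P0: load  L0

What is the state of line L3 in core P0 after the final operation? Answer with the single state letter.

  op1 P1: load  L1 → I/E/I on L1; bus BusRd; mem=0
  op2 P1: store L2 := 98 → I/M/I on L2; bus BusRdX; mem=10
  op3 P0: load  L4 → E/I/I on L4; bus BusRd; mem=20
  op4 P1: load  L0 → I/E/I on L0; bus BusRd; mem=50
  op5 P1: load  L0 → I/E/I on L0; bus (none); mem=50
  op6 P0: load  L0 → S/S/I on L0; bus BusRd; mem=50
  op7 P1: load  L1 → I/E/I on L1; bus (none); mem=0
  op8 P0: store L3 := 62 → M/I/I on L3; bus BusRdX; mem=90
  op9 P0: load  L0 → S/S/I on L0; bus (none); mem=50

state = M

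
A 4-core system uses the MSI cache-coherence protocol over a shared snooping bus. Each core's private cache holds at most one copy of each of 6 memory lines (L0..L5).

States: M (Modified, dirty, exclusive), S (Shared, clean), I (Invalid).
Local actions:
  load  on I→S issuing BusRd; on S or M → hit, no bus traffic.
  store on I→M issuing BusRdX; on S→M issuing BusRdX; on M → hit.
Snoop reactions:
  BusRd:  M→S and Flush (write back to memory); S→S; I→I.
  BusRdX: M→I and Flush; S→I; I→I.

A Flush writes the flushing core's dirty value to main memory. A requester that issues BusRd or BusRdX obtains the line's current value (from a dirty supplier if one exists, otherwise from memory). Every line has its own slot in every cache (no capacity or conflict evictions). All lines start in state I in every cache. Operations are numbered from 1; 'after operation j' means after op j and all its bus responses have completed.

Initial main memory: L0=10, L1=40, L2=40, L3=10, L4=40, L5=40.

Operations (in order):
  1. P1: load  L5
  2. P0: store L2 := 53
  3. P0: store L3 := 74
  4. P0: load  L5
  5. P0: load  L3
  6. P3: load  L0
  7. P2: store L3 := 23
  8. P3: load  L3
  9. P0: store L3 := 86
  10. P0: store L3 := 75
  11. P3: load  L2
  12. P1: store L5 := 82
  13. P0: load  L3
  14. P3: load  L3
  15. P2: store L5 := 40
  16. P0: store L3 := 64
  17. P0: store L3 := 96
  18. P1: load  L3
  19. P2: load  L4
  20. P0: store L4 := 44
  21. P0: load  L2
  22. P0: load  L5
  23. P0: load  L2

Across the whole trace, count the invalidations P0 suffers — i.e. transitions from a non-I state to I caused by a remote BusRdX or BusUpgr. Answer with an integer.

1. P1: load  L5  bus=[BusRd]  L5: P0=I P1=S P2=I P3=I  mem[L5]=40
2. P0: store L2 := 53  bus=[BusRdX]  L2: P0=M P1=I P2=I P3=I  mem[L2]=40
3. P0: store L3 := 74  bus=[BusRdX]  L3: P0=M P1=I P2=I P3=I  mem[L3]=10
4. P0: load  L5  bus=[BusRd]  L5: P0=S P1=S P2=I P3=I  mem[L5]=40
5. P0: load  L3  bus=[-]  L3: P0=M P1=I P2=I P3=I  mem[L3]=10
6. P3: load  L0  bus=[BusRd]  L0: P0=I P1=I P2=I P3=S  mem[L0]=10
7. P2: store L3 := 23  bus=[BusRdX,Flush]  L3: P0=I P1=I P2=M P3=I  mem[L3]=74
8. P3: load  L3  bus=[BusRd,Flush]  L3: P0=I P1=I P2=S P3=S  mem[L3]=23
9. P0: store L3 := 86  bus=[BusRdX]  L3: P0=M P1=I P2=I P3=I  mem[L3]=23
10. P0: store L3 := 75  bus=[-]  L3: P0=M P1=I P2=I P3=I  mem[L3]=23
11. P3: load  L2  bus=[BusRd,Flush]  L2: P0=S P1=I P2=I P3=S  mem[L2]=53
12. P1: store L5 := 82  bus=[BusRdX]  L5: P0=I P1=M P2=I P3=I  mem[L5]=40
13. P0: load  L3  bus=[-]  L3: P0=M P1=I P2=I P3=I  mem[L3]=23
14. P3: load  L3  bus=[BusRd,Flush]  L3: P0=S P1=I P2=I P3=S  mem[L3]=75
15. P2: store L5 := 40  bus=[BusRdX,Flush]  L5: P0=I P1=I P2=M P3=I  mem[L5]=82
16. P0: store L3 := 64  bus=[BusRdX]  L3: P0=M P1=I P2=I P3=I  mem[L3]=75
17. P0: store L3 := 96  bus=[-]  L3: P0=M P1=I P2=I P3=I  mem[L3]=75
18. P1: load  L3  bus=[BusRd,Flush]  L3: P0=S P1=S P2=I P3=I  mem[L3]=96
19. P2: load  L4  bus=[BusRd]  L4: P0=I P1=I P2=S P3=I  mem[L4]=40
20. P0: store L4 := 44  bus=[BusRdX]  L4: P0=M P1=I P2=I P3=I  mem[L4]=40
21. P0: load  L2  bus=[-]  L2: P0=S P1=I P2=I P3=S  mem[L2]=53
22. P0: load  L5  bus=[BusRd,Flush]  L5: P0=S P1=I P2=S P3=I  mem[L5]=40
23. P0: load  L2  bus=[-]  L2: P0=S P1=I P2=I P3=S  mem[L2]=53

invalidations = 2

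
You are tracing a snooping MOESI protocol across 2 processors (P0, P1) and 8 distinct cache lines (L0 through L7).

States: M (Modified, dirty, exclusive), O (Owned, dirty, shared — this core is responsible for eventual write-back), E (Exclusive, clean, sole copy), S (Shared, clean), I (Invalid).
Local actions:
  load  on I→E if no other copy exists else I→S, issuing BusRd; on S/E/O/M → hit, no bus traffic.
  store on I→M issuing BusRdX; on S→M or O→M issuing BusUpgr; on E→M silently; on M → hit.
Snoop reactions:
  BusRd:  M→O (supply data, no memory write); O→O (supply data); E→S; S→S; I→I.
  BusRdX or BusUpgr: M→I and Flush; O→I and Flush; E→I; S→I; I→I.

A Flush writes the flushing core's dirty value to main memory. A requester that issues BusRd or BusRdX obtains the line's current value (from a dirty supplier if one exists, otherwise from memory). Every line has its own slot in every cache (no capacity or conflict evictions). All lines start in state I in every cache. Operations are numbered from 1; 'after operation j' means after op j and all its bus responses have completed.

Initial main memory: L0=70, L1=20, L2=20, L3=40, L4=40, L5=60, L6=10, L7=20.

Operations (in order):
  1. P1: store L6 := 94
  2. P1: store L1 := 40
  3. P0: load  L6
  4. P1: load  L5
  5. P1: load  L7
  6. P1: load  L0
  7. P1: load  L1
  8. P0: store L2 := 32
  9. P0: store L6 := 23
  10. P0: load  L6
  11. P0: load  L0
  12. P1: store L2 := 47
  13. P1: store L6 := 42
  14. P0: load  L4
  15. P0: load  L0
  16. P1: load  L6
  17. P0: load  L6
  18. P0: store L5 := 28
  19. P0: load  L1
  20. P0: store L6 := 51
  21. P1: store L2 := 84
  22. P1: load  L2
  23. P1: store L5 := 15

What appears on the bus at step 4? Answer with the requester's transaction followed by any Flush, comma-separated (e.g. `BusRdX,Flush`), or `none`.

step 1: P1: store L6 := 94  ⟶  IM  (L6)  txn=BusRdX  M[L6]=10
step 2: P1: store L1 := 40  ⟶  IM  (L1)  txn=BusRdX  M[L1]=20
step 3: P0: load  L6  ⟶  SO  (L6)  txn=BusRd  M[L6]=10
step 4: P1: load  L5  ⟶  IE  (L5)  txn=BusRd  M[L5]=60
step 5: P1: load  L7  ⟶  IE  (L7)  txn=BusRd  M[L7]=20
step 6: P1: load  L0  ⟶  IE  (L0)  txn=BusRd  M[L0]=70
step 7: P1: load  L1  ⟶  IM  (L1)  txn=∅  M[L1]=20
step 8: P0: store L2 := 32  ⟶  MI  (L2)  txn=BusRdX  M[L2]=20
step 9: P0: store L6 := 23  ⟶  MI  (L6)  txn=BusUpgr+Flush  M[L6]=94
step 10: P0: load  L6  ⟶  MI  (L6)  txn=∅  M[L6]=94
step 11: P0: load  L0  ⟶  SS  (L0)  txn=BusRd  M[L0]=70
step 12: P1: store L2 := 47  ⟶  IM  (L2)  txn=BusRdX+Flush  M[L2]=32
step 13: P1: store L6 := 42  ⟶  IM  (L6)  txn=BusRdX+Flush  M[L6]=23
step 14: P0: load  L4  ⟶  EI  (L4)  txn=BusRd  M[L4]=40
step 15: P0: load  L0  ⟶  SS  (L0)  txn=∅  M[L0]=70
step 16: P1: load  L6  ⟶  IM  (L6)  txn=∅  M[L6]=23
step 17: P0: load  L6  ⟶  SO  (L6)  txn=BusRd  M[L6]=23
step 18: P0: store L5 := 28  ⟶  MI  (L5)  txn=BusRdX  M[L5]=60
step 19: P0: load  L1  ⟶  SO  (L1)  txn=BusRd  M[L1]=20
step 20: P0: store L6 := 51  ⟶  MI  (L6)  txn=BusUpgr+Flush  M[L6]=42
step 21: P1: store L2 := 84  ⟶  IM  (L2)  txn=∅  M[L2]=32
step 22: P1: load  L2  ⟶  IM  (L2)  txn=∅  M[L2]=32
step 23: P1: store L5 := 15  ⟶  IM  (L5)  txn=BusRdX+Flush  M[L5]=28

bus = BusRd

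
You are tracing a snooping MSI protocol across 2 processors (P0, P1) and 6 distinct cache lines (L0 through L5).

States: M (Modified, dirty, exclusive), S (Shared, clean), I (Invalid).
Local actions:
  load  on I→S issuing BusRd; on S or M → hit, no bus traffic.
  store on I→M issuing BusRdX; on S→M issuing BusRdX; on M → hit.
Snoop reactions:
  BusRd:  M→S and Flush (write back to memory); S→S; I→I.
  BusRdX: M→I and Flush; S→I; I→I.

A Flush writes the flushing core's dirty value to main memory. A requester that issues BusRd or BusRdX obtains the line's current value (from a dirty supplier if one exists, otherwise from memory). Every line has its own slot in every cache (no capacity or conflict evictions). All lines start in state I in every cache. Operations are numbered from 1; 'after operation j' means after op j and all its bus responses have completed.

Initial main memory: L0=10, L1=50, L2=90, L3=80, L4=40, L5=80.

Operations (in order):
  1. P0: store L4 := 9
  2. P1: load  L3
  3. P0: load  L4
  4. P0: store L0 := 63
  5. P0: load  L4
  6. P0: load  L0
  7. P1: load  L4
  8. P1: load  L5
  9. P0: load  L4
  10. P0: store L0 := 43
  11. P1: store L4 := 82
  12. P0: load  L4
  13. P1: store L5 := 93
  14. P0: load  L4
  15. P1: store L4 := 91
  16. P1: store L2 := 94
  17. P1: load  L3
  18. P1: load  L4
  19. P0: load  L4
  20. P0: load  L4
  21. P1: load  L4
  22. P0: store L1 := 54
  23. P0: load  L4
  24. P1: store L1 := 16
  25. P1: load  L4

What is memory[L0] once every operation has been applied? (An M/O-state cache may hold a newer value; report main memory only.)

memory[L0] = 10

1. P0: store L4 := 9  bus=[BusRdX]  L4: P0=M P1=I  mem[L4]=40
2. P1: load  L3  bus=[BusRd]  L3: P0=I P1=S  mem[L3]=80
3. P0: load  L4  bus=[-]  L4: P0=M P1=I  mem[L4]=40
4. P0: store L0 := 63  bus=[BusRdX]  L0: P0=M P1=I  mem[L0]=10
5. P0: load  L4  bus=[-]  L4: P0=M P1=I  mem[L4]=40
6. P0: load  L0  bus=[-]  L0: P0=M P1=I  mem[L0]=10
7. P1: load  L4  bus=[BusRd,Flush]  L4: P0=S P1=S  mem[L4]=9
8. P1: load  L5  bus=[BusRd]  L5: P0=I P1=S  mem[L5]=80
9. P0: load  L4  bus=[-]  L4: P0=S P1=S  mem[L4]=9
10. P0: store L0 := 43  bus=[-]  L0: P0=M P1=I  mem[L0]=10
11. P1: store L4 := 82  bus=[BusRdX]  L4: P0=I P1=M  mem[L4]=9
12. P0: load  L4  bus=[BusRd,Flush]  L4: P0=S P1=S  mem[L4]=82
13. P1: store L5 := 93  bus=[BusRdX]  L5: P0=I P1=M  mem[L5]=80
14. P0: load  L4  bus=[-]  L4: P0=S P1=S  mem[L4]=82
15. P1: store L4 := 91  bus=[BusRdX]  L4: P0=I P1=M  mem[L4]=82
16. P1: store L2 := 94  bus=[BusRdX]  L2: P0=I P1=M  mem[L2]=90
17. P1: load  L3  bus=[-]  L3: P0=I P1=S  mem[L3]=80
18. P1: load  L4  bus=[-]  L4: P0=I P1=M  mem[L4]=82
19. P0: load  L4  bus=[BusRd,Flush]  L4: P0=S P1=S  mem[L4]=91
20. P0: load  L4  bus=[-]  L4: P0=S P1=S  mem[L4]=91
21. P1: load  L4  bus=[-]  L4: P0=S P1=S  mem[L4]=91
22. P0: store L1 := 54  bus=[BusRdX]  L1: P0=M P1=I  mem[L1]=50
23. P0: load  L4  bus=[-]  L4: P0=S P1=S  mem[L4]=91
24. P1: store L1 := 16  bus=[BusRdX,Flush]  L1: P0=I P1=M  mem[L1]=54
25. P1: load  L4  bus=[-]  L4: P0=S P1=S  mem[L4]=91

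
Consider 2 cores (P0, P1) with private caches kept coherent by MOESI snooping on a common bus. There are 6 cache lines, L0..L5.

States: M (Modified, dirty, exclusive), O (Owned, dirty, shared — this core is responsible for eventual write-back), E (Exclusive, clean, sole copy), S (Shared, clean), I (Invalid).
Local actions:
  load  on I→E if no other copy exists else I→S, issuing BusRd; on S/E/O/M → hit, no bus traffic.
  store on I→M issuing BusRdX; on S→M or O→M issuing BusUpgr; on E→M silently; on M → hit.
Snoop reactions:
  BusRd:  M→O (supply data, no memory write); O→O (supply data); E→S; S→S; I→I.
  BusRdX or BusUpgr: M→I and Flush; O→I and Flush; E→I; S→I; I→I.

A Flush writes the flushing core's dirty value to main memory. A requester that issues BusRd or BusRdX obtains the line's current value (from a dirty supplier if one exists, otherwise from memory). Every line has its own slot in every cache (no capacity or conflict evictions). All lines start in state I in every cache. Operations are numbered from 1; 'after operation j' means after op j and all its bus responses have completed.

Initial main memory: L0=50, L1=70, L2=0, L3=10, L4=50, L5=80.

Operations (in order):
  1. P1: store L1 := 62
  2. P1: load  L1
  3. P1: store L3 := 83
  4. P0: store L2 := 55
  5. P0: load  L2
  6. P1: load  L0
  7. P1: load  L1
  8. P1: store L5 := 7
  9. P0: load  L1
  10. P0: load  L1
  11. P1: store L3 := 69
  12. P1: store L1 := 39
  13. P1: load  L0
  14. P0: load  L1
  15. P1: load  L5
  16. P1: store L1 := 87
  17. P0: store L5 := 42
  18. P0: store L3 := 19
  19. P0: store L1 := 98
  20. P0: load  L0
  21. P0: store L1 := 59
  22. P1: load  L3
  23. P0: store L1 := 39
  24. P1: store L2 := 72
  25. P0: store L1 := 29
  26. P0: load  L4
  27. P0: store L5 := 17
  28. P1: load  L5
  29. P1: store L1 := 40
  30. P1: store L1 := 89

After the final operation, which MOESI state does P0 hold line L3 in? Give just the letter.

1. P1: store L1 := 62  bus=[BusRdX]  L1: P0=I P1=M  mem[L1]=70
2. P1: load  L1  bus=[-]  L1: P0=I P1=M  mem[L1]=70
3. P1: store L3 := 83  bus=[BusRdX]  L3: P0=I P1=M  mem[L3]=10
4. P0: store L2 := 55  bus=[BusRdX]  L2: P0=M P1=I  mem[L2]=0
5. P0: load  L2  bus=[-]  L2: P0=M P1=I  mem[L2]=0
6. P1: load  L0  bus=[BusRd]  L0: P0=I P1=E  mem[L0]=50
7. P1: load  L1  bus=[-]  L1: P0=I P1=M  mem[L1]=70
8. P1: store L5 := 7  bus=[BusRdX]  L5: P0=I P1=M  mem[L5]=80
9. P0: load  L1  bus=[BusRd]  L1: P0=S P1=O  mem[L1]=70
10. P0: load  L1  bus=[-]  L1: P0=S P1=O  mem[L1]=70
11. P1: store L3 := 69  bus=[-]  L3: P0=I P1=M  mem[L3]=10
12. P1: store L1 := 39  bus=[BusUpgr]  L1: P0=I P1=M  mem[L1]=70
13. P1: load  L0  bus=[-]  L0: P0=I P1=E  mem[L0]=50
14. P0: load  L1  bus=[BusRd]  L1: P0=S P1=O  mem[L1]=70
15. P1: load  L5  bus=[-]  L5: P0=I P1=M  mem[L5]=80
16. P1: store L1 := 87  bus=[BusUpgr]  L1: P0=I P1=M  mem[L1]=70
17. P0: store L5 := 42  bus=[BusRdX,Flush]  L5: P0=M P1=I  mem[L5]=7
18. P0: store L3 := 19  bus=[BusRdX,Flush]  L3: P0=M P1=I  mem[L3]=69
19. P0: store L1 := 98  bus=[BusRdX,Flush]  L1: P0=M P1=I  mem[L1]=87
20. P0: load  L0  bus=[BusRd]  L0: P0=S P1=S  mem[L0]=50
21. P0: store L1 := 59  bus=[-]  L1: P0=M P1=I  mem[L1]=87
22. P1: load  L3  bus=[BusRd]  L3: P0=O P1=S  mem[L3]=69
23. P0: store L1 := 39  bus=[-]  L1: P0=M P1=I  mem[L1]=87
24. P1: store L2 := 72  bus=[BusRdX,Flush]  L2: P0=I P1=M  mem[L2]=55
25. P0: store L1 := 29  bus=[-]  L1: P0=M P1=I  mem[L1]=87
26. P0: load  L4  bus=[BusRd]  L4: P0=E P1=I  mem[L4]=50
27. P0: store L5 := 17  bus=[-]  L5: P0=M P1=I  mem[L5]=7
28. P1: load  L5  bus=[BusRd]  L5: P0=O P1=S  mem[L5]=7
29. P1: store L1 := 40  bus=[BusRdX,Flush]  L1: P0=I P1=M  mem[L1]=29
30. P1: store L1 := 89  bus=[-]  L1: P0=I P1=M  mem[L1]=29

state = O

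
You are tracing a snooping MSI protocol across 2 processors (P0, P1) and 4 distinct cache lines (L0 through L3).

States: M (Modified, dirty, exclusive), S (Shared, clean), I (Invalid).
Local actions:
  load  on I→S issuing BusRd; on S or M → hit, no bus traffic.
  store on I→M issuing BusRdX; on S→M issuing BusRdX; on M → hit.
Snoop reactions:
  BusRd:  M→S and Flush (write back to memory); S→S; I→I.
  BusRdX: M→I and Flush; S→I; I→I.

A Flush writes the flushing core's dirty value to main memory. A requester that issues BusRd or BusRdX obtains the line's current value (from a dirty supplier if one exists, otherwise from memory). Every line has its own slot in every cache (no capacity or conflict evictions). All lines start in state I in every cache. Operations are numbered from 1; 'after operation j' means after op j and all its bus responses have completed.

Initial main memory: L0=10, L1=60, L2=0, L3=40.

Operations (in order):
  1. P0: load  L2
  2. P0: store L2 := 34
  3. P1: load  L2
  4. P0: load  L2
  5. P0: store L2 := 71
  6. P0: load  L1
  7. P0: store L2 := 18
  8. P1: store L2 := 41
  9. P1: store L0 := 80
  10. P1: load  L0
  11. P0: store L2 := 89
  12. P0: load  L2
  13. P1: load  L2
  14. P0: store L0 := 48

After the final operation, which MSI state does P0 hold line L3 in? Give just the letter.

state = I

  op1 P0: load  L2 → S/I on L2; bus BusRd; mem=0
  op2 P0: store L2 := 34 → M/I on L2; bus BusRdX; mem=0
  op3 P1: load  L2 → S/S on L2; bus BusRd Flush; mem=34
  op4 P0: load  L2 → S/S on L2; bus (none); mem=34
  op5 P0: store L2 := 71 → M/I on L2; bus BusRdX; mem=34
  op6 P0: load  L1 → S/I on L1; bus BusRd; mem=60
  op7 P0: store L2 := 18 → M/I on L2; bus (none); mem=34
  op8 P1: store L2 := 41 → I/M on L2; bus BusRdX Flush; mem=18
  op9 P1: store L0 := 80 → I/M on L0; bus BusRdX; mem=10
  op10 P1: load  L0 → I/M on L0; bus (none); mem=10
  op11 P0: store L2 := 89 → M/I on L2; bus BusRdX Flush; mem=41
  op12 P0: load  L2 → M/I on L2; bus (none); mem=41
  op13 P1: load  L2 → S/S on L2; bus BusRd Flush; mem=89
  op14 P0: store L0 := 48 → M/I on L0; bus BusRdX Flush; mem=80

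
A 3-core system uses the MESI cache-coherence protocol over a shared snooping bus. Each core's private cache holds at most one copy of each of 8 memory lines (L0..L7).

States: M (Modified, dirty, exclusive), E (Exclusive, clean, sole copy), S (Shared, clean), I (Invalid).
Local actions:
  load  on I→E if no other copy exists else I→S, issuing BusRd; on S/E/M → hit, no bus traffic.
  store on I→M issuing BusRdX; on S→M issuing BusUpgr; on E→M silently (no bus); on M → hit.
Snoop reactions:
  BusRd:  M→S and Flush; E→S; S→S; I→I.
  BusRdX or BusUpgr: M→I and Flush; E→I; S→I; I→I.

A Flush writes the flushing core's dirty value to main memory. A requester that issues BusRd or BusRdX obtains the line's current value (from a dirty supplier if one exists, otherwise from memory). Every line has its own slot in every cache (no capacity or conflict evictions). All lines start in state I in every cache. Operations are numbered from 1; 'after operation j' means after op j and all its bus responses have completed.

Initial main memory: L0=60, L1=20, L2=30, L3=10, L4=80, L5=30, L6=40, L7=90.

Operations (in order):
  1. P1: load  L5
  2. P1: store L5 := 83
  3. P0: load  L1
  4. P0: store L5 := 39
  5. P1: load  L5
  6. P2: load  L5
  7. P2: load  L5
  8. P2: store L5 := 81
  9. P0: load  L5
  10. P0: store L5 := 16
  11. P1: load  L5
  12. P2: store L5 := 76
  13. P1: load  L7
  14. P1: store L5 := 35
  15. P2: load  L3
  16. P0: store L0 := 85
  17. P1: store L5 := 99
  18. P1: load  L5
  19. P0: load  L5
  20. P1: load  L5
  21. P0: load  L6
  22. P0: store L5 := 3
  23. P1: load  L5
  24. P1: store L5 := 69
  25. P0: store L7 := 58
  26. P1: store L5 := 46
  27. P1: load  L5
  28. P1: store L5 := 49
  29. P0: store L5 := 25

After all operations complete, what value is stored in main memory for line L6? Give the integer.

  op1 P1: load  L5 → I/E/I on L5; bus BusRd; mem=30
  op2 P1: store L5 := 83 → I/M/I on L5; bus (none); mem=30
  op3 P0: load  L1 → E/I/I on L1; bus BusRd; mem=20
  op4 P0: store L5 := 39 → M/I/I on L5; bus BusRdX Flush; mem=83
  op5 P1: load  L5 → S/S/I on L5; bus BusRd Flush; mem=39
  op6 P2: load  L5 → S/S/S on L5; bus BusRd; mem=39
  op7 P2: load  L5 → S/S/S on L5; bus (none); mem=39
  op8 P2: store L5 := 81 → I/I/M on L5; bus BusUpgr; mem=39
  op9 P0: load  L5 → S/I/S on L5; bus BusRd Flush; mem=81
  op10 P0: store L5 := 16 → M/I/I on L5; bus BusUpgr; mem=81
  op11 P1: load  L5 → S/S/I on L5; bus BusRd Flush; mem=16
  op12 P2: store L5 := 76 → I/I/M on L5; bus BusRdX; mem=16
  op13 P1: load  L7 → I/E/I on L7; bus BusRd; mem=90
  op14 P1: store L5 := 35 → I/M/I on L5; bus BusRdX Flush; mem=76
  op15 P2: load  L3 → I/I/E on L3; bus BusRd; mem=10
  op16 P0: store L0 := 85 → M/I/I on L0; bus BusRdX; mem=60
  op17 P1: store L5 := 99 → I/M/I on L5; bus (none); mem=76
  op18 P1: load  L5 → I/M/I on L5; bus (none); mem=76
  op19 P0: load  L5 → S/S/I on L5; bus BusRd Flush; mem=99
  op20 P1: load  L5 → S/S/I on L5; bus (none); mem=99
  op21 P0: load  L6 → E/I/I on L6; bus BusRd; mem=40
  op22 P0: store L5 := 3 → M/I/I on L5; bus BusUpgr; mem=99
  op23 P1: load  L5 → S/S/I on L5; bus BusRd Flush; mem=3
  op24 P1: store L5 := 69 → I/M/I on L5; bus BusUpgr; mem=3
  op25 P0: store L7 := 58 → M/I/I on L7; bus BusRdX; mem=90
  op26 P1: store L5 := 46 → I/M/I on L5; bus (none); mem=3
  op27 P1: load  L5 → I/M/I on L5; bus (none); mem=3
  op28 P1: store L5 := 49 → I/M/I on L5; bus (none); mem=3
  op29 P0: store L5 := 25 → M/I/I on L5; bus BusRdX Flush; mem=49

memory[L6] = 40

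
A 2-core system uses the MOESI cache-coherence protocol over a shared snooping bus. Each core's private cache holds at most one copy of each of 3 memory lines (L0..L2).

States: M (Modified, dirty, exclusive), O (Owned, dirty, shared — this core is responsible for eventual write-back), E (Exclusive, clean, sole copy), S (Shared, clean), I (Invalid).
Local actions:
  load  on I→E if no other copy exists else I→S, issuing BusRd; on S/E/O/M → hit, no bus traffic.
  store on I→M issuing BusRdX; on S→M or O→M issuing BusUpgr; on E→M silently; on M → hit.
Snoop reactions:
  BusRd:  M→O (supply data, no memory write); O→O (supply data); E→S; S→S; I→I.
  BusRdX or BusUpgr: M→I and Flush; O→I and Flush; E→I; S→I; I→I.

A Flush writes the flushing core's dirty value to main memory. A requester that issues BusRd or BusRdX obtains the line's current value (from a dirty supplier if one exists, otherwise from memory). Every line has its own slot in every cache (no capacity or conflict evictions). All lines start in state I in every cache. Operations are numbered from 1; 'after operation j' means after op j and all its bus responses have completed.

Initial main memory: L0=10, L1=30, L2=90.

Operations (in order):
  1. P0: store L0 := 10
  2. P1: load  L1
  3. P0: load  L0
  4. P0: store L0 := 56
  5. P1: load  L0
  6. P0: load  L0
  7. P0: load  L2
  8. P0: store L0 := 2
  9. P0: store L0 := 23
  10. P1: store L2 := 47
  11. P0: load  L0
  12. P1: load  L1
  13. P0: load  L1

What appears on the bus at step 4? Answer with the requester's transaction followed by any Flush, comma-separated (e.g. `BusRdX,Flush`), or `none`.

bus = none

[1] P0: store L0 := 10 | P0:M(10), P1:I | bus: BusRdX
[2] P1: load  L1 | P0:I, P1:E(30) | bus: BusRd
[3] P0: load  L0 | P0:M(10), P1:I | bus: none
[4] P0: store L0 := 56 | P0:M(56), P1:I | bus: none
[5] P1: load  L0 | P0:O(56), P1:S(56) | bus: BusRd
[6] P0: load  L0 | P0:O(56), P1:S(56) | bus: none
[7] P0: load  L2 | P0:E(90), P1:I | bus: BusRd
[8] P0: store L0 := 2 | P0:M(2), P1:I | bus: BusUpgr
[9] P0: store L0 := 23 | P0:M(23), P1:I | bus: none
[10] P1: store L2 := 47 | P0:I, P1:M(47) | bus: BusRdX
[11] P0: load  L0 | P0:M(23), P1:I | bus: none
[12] P1: load  L1 | P0:I, P1:E(30) | bus: none
[13] P0: load  L1 | P0:S(30), P1:S(30) | bus: BusRd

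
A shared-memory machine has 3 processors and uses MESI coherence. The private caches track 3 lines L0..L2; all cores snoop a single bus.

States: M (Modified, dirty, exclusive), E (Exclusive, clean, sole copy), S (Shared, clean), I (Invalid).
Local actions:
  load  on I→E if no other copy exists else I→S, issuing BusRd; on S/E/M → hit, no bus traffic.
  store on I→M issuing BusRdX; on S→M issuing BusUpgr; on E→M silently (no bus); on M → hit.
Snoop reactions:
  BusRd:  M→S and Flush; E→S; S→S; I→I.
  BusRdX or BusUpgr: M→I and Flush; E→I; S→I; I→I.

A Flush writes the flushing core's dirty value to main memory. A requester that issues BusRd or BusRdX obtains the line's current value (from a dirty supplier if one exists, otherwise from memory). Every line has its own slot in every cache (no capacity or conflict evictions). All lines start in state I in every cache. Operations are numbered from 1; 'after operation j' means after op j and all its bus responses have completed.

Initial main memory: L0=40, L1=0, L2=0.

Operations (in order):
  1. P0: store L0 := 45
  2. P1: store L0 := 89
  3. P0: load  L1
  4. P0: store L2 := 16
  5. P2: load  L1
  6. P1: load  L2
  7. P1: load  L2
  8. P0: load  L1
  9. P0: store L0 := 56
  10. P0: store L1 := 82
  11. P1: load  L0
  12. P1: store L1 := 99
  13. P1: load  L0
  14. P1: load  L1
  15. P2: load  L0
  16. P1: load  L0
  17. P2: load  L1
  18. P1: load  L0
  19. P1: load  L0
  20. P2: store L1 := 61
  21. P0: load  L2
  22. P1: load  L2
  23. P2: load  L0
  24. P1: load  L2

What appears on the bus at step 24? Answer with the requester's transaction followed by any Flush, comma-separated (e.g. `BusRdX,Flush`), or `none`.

bus = none

  op1 P0: store L0 := 45 → M/I/I on L0; bus BusRdX; mem=40
  op2 P1: store L0 := 89 → I/M/I on L0; bus BusRdX Flush; mem=45
  op3 P0: load  L1 → E/I/I on L1; bus BusRd; mem=0
  op4 P0: store L2 := 16 → M/I/I on L2; bus BusRdX; mem=0
  op5 P2: load  L1 → S/I/S on L1; bus BusRd; mem=0
  op6 P1: load  L2 → S/S/I on L2; bus BusRd Flush; mem=16
  op7 P1: load  L2 → S/S/I on L2; bus (none); mem=16
  op8 P0: load  L1 → S/I/S on L1; bus (none); mem=0
  op9 P0: store L0 := 56 → M/I/I on L0; bus BusRdX Flush; mem=89
  op10 P0: store L1 := 82 → M/I/I on L1; bus BusUpgr; mem=0
  op11 P1: load  L0 → S/S/I on L0; bus BusRd Flush; mem=56
  op12 P1: store L1 := 99 → I/M/I on L1; bus BusRdX Flush; mem=82
  op13 P1: load  L0 → S/S/I on L0; bus (none); mem=56
  op14 P1: load  L1 → I/M/I on L1; bus (none); mem=82
  op15 P2: load  L0 → S/S/S on L0; bus BusRd; mem=56
  op16 P1: load  L0 → S/S/S on L0; bus (none); mem=56
  op17 P2: load  L1 → I/S/S on L1; bus BusRd Flush; mem=99
  op18 P1: load  L0 → S/S/S on L0; bus (none); mem=56
  op19 P1: load  L0 → S/S/S on L0; bus (none); mem=56
  op20 P2: store L1 := 61 → I/I/M on L1; bus BusUpgr; mem=99
  op21 P0: load  L2 → S/S/I on L2; bus (none); mem=16
  op22 P1: load  L2 → S/S/I on L2; bus (none); mem=16
  op23 P2: load  L0 → S/S/S on L0; bus (none); mem=56
  op24 P1: load  L2 → S/S/I on L2; bus (none); mem=16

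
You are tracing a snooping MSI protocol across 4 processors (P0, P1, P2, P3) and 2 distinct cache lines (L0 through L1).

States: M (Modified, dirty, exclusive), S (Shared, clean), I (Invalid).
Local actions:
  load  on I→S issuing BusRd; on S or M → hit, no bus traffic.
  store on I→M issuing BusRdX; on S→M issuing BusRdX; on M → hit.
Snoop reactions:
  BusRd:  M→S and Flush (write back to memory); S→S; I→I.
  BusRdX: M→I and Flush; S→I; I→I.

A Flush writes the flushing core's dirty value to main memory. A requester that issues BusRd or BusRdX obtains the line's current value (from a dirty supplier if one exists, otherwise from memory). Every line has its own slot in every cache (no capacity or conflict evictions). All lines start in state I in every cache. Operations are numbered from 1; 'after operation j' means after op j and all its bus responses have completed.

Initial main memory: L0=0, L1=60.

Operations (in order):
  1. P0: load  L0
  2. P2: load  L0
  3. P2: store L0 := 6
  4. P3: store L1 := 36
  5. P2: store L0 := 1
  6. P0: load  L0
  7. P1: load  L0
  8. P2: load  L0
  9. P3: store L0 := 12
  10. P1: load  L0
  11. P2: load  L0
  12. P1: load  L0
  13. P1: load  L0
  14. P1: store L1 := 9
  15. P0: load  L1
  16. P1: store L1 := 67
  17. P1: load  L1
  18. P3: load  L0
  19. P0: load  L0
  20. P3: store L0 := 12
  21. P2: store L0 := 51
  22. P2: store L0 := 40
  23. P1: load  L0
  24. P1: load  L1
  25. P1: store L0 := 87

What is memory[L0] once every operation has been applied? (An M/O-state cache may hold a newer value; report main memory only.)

1. P0: load  L0  bus=[BusRd]  L0: P0=S P1=I P2=I P3=I  mem[L0]=0
2. P2: load  L0  bus=[BusRd]  L0: P0=S P1=I P2=S P3=I  mem[L0]=0
3. P2: store L0 := 6  bus=[BusRdX]  L0: P0=I P1=I P2=M P3=I  mem[L0]=0
4. P3: store L1 := 36  bus=[BusRdX]  L1: P0=I P1=I P2=I P3=M  mem[L1]=60
5. P2: store L0 := 1  bus=[-]  L0: P0=I P1=I P2=M P3=I  mem[L0]=0
6. P0: load  L0  bus=[BusRd,Flush]  L0: P0=S P1=I P2=S P3=I  mem[L0]=1
7. P1: load  L0  bus=[BusRd]  L0: P0=S P1=S P2=S P3=I  mem[L0]=1
8. P2: load  L0  bus=[-]  L0: P0=S P1=S P2=S P3=I  mem[L0]=1
9. P3: store L0 := 12  bus=[BusRdX]  L0: P0=I P1=I P2=I P3=M  mem[L0]=1
10. P1: load  L0  bus=[BusRd,Flush]  L0: P0=I P1=S P2=I P3=S  mem[L0]=12
11. P2: load  L0  bus=[BusRd]  L0: P0=I P1=S P2=S P3=S  mem[L0]=12
12. P1: load  L0  bus=[-]  L0: P0=I P1=S P2=S P3=S  mem[L0]=12
13. P1: load  L0  bus=[-]  L0: P0=I P1=S P2=S P3=S  mem[L0]=12
14. P1: store L1 := 9  bus=[BusRdX,Flush]  L1: P0=I P1=M P2=I P3=I  mem[L1]=36
15. P0: load  L1  bus=[BusRd,Flush]  L1: P0=S P1=S P2=I P3=I  mem[L1]=9
16. P1: store L1 := 67  bus=[BusRdX]  L1: P0=I P1=M P2=I P3=I  mem[L1]=9
17. P1: load  L1  bus=[-]  L1: P0=I P1=M P2=I P3=I  mem[L1]=9
18. P3: load  L0  bus=[-]  L0: P0=I P1=S P2=S P3=S  mem[L0]=12
19. P0: load  L0  bus=[BusRd]  L0: P0=S P1=S P2=S P3=S  mem[L0]=12
20. P3: store L0 := 12  bus=[BusRdX]  L0: P0=I P1=I P2=I P3=M  mem[L0]=12
21. P2: store L0 := 51  bus=[BusRdX,Flush]  L0: P0=I P1=I P2=M P3=I  mem[L0]=12
22. P2: store L0 := 40  bus=[-]  L0: P0=I P1=I P2=M P3=I  mem[L0]=12
23. P1: load  L0  bus=[BusRd,Flush]  L0: P0=I P1=S P2=S P3=I  mem[L0]=40
24. P1: load  L1  bus=[-]  L1: P0=I P1=M P2=I P3=I  mem[L1]=9
25. P1: store L0 := 87  bus=[BusRdX]  L0: P0=I P1=M P2=I P3=I  mem[L0]=40

memory[L0] = 40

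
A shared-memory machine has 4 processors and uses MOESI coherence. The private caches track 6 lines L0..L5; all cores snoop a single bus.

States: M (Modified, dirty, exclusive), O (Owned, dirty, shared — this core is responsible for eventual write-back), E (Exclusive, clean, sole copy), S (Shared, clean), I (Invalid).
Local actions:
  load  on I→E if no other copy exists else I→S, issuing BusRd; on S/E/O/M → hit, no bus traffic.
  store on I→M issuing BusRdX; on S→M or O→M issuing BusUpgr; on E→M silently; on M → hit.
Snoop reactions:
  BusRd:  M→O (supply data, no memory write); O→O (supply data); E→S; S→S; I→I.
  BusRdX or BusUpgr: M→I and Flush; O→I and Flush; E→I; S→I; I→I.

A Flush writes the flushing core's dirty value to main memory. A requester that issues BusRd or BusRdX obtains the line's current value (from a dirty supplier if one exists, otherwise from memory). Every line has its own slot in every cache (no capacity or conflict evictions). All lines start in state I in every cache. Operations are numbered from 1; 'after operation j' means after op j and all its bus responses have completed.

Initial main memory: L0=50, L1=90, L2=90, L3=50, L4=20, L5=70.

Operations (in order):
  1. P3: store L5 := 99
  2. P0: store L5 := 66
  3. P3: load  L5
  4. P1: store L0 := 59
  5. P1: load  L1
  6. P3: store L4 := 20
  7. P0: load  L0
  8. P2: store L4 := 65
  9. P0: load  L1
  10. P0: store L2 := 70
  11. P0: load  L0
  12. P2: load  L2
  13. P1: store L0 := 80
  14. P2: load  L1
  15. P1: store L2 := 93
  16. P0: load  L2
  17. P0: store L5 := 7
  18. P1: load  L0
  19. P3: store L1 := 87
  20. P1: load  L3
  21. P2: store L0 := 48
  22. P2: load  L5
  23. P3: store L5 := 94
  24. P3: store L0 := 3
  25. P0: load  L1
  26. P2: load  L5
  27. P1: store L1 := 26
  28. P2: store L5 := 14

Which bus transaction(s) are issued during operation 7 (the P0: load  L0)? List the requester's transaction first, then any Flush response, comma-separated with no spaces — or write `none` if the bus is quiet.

bus = BusRd

1. P3: store L5 := 99  bus=[BusRdX]  L5: P0=I P1=I P2=I P3=M  mem[L5]=70
2. P0: store L5 := 66  bus=[BusRdX,Flush]  L5: P0=M P1=I P2=I P3=I  mem[L5]=99
3. P3: load  L5  bus=[BusRd]  L5: P0=O P1=I P2=I P3=S  mem[L5]=99
4. P1: store L0 := 59  bus=[BusRdX]  L0: P0=I P1=M P2=I P3=I  mem[L0]=50
5. P1: load  L1  bus=[BusRd]  L1: P0=I P1=E P2=I P3=I  mem[L1]=90
6. P3: store L4 := 20  bus=[BusRdX]  L4: P0=I P1=I P2=I P3=M  mem[L4]=20
7. P0: load  L0  bus=[BusRd]  L0: P0=S P1=O P2=I P3=I  mem[L0]=50
8. P2: store L4 := 65  bus=[BusRdX,Flush]  L4: P0=I P1=I P2=M P3=I  mem[L4]=20
9. P0: load  L1  bus=[BusRd]  L1: P0=S P1=S P2=I P3=I  mem[L1]=90
10. P0: store L2 := 70  bus=[BusRdX]  L2: P0=M P1=I P2=I P3=I  mem[L2]=90
11. P0: load  L0  bus=[-]  L0: P0=S P1=O P2=I P3=I  mem[L0]=50
12. P2: load  L2  bus=[BusRd]  L2: P0=O P1=I P2=S P3=I  mem[L2]=90
13. P1: store L0 := 80  bus=[BusUpgr]  L0: P0=I P1=M P2=I P3=I  mem[L0]=50
14. P2: load  L1  bus=[BusRd]  L1: P0=S P1=S P2=S P3=I  mem[L1]=90
15. P1: store L2 := 93  bus=[BusRdX,Flush]  L2: P0=I P1=M P2=I P3=I  mem[L2]=70
16. P0: load  L2  bus=[BusRd]  L2: P0=S P1=O P2=I P3=I  mem[L2]=70
17. P0: store L5 := 7  bus=[BusUpgr]  L5: P0=M P1=I P2=I P3=I  mem[L5]=99
18. P1: load  L0  bus=[-]  L0: P0=I P1=M P2=I P3=I  mem[L0]=50
19. P3: store L1 := 87  bus=[BusRdX]  L1: P0=I P1=I P2=I P3=M  mem[L1]=90
20. P1: load  L3  bus=[BusRd]  L3: P0=I P1=E P2=I P3=I  mem[L3]=50
21. P2: store L0 := 48  bus=[BusRdX,Flush]  L0: P0=I P1=I P2=M P3=I  mem[L0]=80
22. P2: load  L5  bus=[BusRd]  L5: P0=O P1=I P2=S P3=I  mem[L5]=99
23. P3: store L5 := 94  bus=[BusRdX,Flush]  L5: P0=I P1=I P2=I P3=M  mem[L5]=7
24. P3: store L0 := 3  bus=[BusRdX,Flush]  L0: P0=I P1=I P2=I P3=M  mem[L0]=48
25. P0: load  L1  bus=[BusRd]  L1: P0=S P1=I P2=I P3=O  mem[L1]=90
26. P2: load  L5  bus=[BusRd]  L5: P0=I P1=I P2=S P3=O  mem[L5]=7
27. P1: store L1 := 26  bus=[BusRdX,Flush]  L1: P0=I P1=M P2=I P3=I  mem[L1]=87
28. P2: store L5 := 14  bus=[BusUpgr,Flush]  L5: P0=I P1=I P2=M P3=I  mem[L5]=94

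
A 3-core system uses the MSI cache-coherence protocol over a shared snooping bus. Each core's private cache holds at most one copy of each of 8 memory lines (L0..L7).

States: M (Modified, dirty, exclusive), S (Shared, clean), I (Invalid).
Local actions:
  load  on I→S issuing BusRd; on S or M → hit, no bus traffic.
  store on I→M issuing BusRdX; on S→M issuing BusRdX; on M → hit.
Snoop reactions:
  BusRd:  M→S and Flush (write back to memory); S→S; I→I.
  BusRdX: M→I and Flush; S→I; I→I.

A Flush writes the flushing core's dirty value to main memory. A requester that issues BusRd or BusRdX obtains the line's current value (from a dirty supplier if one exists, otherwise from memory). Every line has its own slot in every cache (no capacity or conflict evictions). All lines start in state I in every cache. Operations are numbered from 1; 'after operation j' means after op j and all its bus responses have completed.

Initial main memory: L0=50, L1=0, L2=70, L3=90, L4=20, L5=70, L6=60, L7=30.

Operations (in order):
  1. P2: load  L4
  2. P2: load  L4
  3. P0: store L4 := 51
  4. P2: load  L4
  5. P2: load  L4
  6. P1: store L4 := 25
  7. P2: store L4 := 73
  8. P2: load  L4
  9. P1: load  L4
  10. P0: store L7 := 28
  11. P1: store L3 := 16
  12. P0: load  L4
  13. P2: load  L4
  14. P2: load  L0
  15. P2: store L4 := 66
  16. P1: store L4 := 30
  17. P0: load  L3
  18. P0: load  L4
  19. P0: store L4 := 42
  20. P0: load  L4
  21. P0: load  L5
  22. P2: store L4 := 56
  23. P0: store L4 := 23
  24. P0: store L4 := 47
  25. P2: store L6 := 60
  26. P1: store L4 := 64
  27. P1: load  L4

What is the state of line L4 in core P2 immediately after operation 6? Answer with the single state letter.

state = I

[1] P2: load  L4 | P0:I, P1:I, P2:S(20) | bus: BusRd
[2] P2: load  L4 | P0:I, P1:I, P2:S(20) | bus: none
[3] P0: store L4 := 51 | P0:M(51), P1:I, P2:I | bus: BusRdX
[4] P2: load  L4 | P0:S(51), P1:I, P2:S(51) | bus: BusRd,Flush
[5] P2: load  L4 | P0:S(51), P1:I, P2:S(51) | bus: none
[6] P1: store L4 := 25 | P0:I, P1:M(25), P2:I | bus: BusRdX
[7] P2: store L4 := 73 | P0:I, P1:I, P2:M(73) | bus: BusRdX,Flush
[8] P2: load  L4 | P0:I, P1:I, P2:M(73) | bus: none
[9] P1: load  L4 | P0:I, P1:S(73), P2:S(73) | bus: BusRd,Flush
[10] P0: store L7 := 28 | P0:M(28), P1:I, P2:I | bus: BusRdX
[11] P1: store L3 := 16 | P0:I, P1:M(16), P2:I | bus: BusRdX
[12] P0: load  L4 | P0:S(73), P1:S(73), P2:S(73) | bus: BusRd
[13] P2: load  L4 | P0:S(73), P1:S(73), P2:S(73) | bus: none
[14] P2: load  L0 | P0:I, P1:I, P2:S(50) | bus: BusRd
[15] P2: store L4 := 66 | P0:I, P1:I, P2:M(66) | bus: BusRdX
[16] P1: store L4 := 30 | P0:I, P1:M(30), P2:I | bus: BusRdX,Flush
[17] P0: load  L3 | P0:S(16), P1:S(16), P2:I | bus: BusRd,Flush
[18] P0: load  L4 | P0:S(30), P1:S(30), P2:I | bus: BusRd,Flush
[19] P0: store L4 := 42 | P0:M(42), P1:I, P2:I | bus: BusRdX
[20] P0: load  L4 | P0:M(42), P1:I, P2:I | bus: none
[21] P0: load  L5 | P0:S(70), P1:I, P2:I | bus: BusRd
[22] P2: store L4 := 56 | P0:I, P1:I, P2:M(56) | bus: BusRdX,Flush
[23] P0: store L4 := 23 | P0:M(23), P1:I, P2:I | bus: BusRdX,Flush
[24] P0: store L4 := 47 | P0:M(47), P1:I, P2:I | bus: none
[25] P2: store L6 := 60 | P0:I, P1:I, P2:M(60) | bus: BusRdX
[26] P1: store L4 := 64 | P0:I, P1:M(64), P2:I | bus: BusRdX,Flush
[27] P1: load  L4 | P0:I, P1:M(64), P2:I | bus: none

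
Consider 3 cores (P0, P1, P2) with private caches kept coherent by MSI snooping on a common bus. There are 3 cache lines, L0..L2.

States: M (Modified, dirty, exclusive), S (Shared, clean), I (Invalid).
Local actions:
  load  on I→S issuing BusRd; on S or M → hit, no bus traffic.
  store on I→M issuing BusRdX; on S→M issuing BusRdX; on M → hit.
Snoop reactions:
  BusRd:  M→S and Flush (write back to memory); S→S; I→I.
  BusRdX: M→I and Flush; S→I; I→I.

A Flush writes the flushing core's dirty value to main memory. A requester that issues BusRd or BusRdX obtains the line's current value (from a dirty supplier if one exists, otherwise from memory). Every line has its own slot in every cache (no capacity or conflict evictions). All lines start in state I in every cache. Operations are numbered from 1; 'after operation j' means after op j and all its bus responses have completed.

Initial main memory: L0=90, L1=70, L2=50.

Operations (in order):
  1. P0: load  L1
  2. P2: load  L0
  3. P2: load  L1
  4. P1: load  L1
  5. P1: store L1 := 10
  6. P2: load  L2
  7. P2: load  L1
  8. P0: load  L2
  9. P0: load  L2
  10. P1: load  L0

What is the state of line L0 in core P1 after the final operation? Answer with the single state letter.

state = S

[1] P0: load  L1 | P0:S(70), P1:I, P2:I | bus: BusRd
[2] P2: load  L0 | P0:I, P1:I, P2:S(90) | bus: BusRd
[3] P2: load  L1 | P0:S(70), P1:I, P2:S(70) | bus: BusRd
[4] P1: load  L1 | P0:S(70), P1:S(70), P2:S(70) | bus: BusRd
[5] P1: store L1 := 10 | P0:I, P1:M(10), P2:I | bus: BusRdX
[6] P2: load  L2 | P0:I, P1:I, P2:S(50) | bus: BusRd
[7] P2: load  L1 | P0:I, P1:S(10), P2:S(10) | bus: BusRd,Flush
[8] P0: load  L2 | P0:S(50), P1:I, P2:S(50) | bus: BusRd
[9] P0: load  L2 | P0:S(50), P1:I, P2:S(50) | bus: none
[10] P1: load  L0 | P0:I, P1:S(90), P2:S(90) | bus: BusRd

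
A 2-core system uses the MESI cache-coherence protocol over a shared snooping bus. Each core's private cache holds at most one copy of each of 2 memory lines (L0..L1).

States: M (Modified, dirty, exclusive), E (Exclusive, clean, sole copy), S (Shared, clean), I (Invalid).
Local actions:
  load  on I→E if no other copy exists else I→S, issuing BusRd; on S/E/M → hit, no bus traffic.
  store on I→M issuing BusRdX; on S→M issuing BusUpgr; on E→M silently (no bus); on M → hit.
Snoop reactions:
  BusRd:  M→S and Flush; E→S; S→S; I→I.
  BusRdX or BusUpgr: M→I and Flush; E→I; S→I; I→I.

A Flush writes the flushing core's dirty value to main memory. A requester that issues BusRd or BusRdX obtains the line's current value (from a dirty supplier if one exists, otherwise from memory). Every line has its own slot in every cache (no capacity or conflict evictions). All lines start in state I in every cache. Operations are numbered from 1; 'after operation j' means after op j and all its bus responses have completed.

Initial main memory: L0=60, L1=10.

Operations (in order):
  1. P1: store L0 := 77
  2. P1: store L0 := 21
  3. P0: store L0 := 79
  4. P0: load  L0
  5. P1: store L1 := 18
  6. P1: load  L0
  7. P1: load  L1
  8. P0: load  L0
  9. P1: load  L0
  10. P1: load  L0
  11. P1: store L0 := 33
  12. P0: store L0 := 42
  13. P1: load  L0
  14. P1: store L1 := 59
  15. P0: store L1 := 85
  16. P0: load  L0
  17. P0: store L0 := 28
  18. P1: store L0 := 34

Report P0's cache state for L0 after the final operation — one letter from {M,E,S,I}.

state = I

1. P1: store L0 := 77  bus=[BusRdX]  L0: P0=I P1=M  mem[L0]=60
2. P1: store L0 := 21  bus=[-]  L0: P0=I P1=M  mem[L0]=60
3. P0: store L0 := 79  bus=[BusRdX,Flush]  L0: P0=M P1=I  mem[L0]=21
4. P0: load  L0  bus=[-]  L0: P0=M P1=I  mem[L0]=21
5. P1: store L1 := 18  bus=[BusRdX]  L1: P0=I P1=M  mem[L1]=10
6. P1: load  L0  bus=[BusRd,Flush]  L0: P0=S P1=S  mem[L0]=79
7. P1: load  L1  bus=[-]  L1: P0=I P1=M  mem[L1]=10
8. P0: load  L0  bus=[-]  L0: P0=S P1=S  mem[L0]=79
9. P1: load  L0  bus=[-]  L0: P0=S P1=S  mem[L0]=79
10. P1: load  L0  bus=[-]  L0: P0=S P1=S  mem[L0]=79
11. P1: store L0 := 33  bus=[BusUpgr]  L0: P0=I P1=M  mem[L0]=79
12. P0: store L0 := 42  bus=[BusRdX,Flush]  L0: P0=M P1=I  mem[L0]=33
13. P1: load  L0  bus=[BusRd,Flush]  L0: P0=S P1=S  mem[L0]=42
14. P1: store L1 := 59  bus=[-]  L1: P0=I P1=M  mem[L1]=10
15. P0: store L1 := 85  bus=[BusRdX,Flush]  L1: P0=M P1=I  mem[L1]=59
16. P0: load  L0  bus=[-]  L0: P0=S P1=S  mem[L0]=42
17. P0: store L0 := 28  bus=[BusUpgr]  L0: P0=M P1=I  mem[L0]=42
18. P1: store L0 := 34  bus=[BusRdX,Flush]  L0: P0=I P1=M  mem[L0]=28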